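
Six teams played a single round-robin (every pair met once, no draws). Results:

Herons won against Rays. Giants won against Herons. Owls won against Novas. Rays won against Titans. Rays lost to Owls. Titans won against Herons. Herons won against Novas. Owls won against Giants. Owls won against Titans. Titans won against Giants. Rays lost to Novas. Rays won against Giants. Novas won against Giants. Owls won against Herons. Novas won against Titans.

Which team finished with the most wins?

Win totals: Herons 2, Owls 5, Rays 2, Titans 2, Giants 1, Novas 3.
Owls leads with 5 wins (next highest: 3).

Owls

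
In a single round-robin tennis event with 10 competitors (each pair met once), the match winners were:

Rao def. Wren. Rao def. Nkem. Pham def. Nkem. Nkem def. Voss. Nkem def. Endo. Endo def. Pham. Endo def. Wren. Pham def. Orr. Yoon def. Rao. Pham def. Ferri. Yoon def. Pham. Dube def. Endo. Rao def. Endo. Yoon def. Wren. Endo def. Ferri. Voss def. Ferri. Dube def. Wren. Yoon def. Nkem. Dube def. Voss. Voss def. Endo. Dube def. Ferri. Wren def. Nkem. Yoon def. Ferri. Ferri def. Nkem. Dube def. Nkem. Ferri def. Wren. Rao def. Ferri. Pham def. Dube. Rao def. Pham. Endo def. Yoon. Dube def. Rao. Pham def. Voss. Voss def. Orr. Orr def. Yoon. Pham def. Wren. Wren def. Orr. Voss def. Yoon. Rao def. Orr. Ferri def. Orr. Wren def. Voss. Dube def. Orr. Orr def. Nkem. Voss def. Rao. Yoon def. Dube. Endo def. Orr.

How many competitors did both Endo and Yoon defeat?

Endo beat: Yoon, Pham, Orr, Ferri, Wren.
Yoon beat: Rao, Dube, Pham, Ferri, Nkem, Wren.
Both beat: Pham, Ferri, Wren — 3.

3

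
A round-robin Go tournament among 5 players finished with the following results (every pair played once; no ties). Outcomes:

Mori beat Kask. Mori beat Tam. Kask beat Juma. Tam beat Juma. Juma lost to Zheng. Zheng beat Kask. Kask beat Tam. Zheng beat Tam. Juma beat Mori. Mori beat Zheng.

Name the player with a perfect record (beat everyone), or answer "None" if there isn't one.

Highest win total is Zheng with 3 (out of 4 possible).
Zheng lost to Mori, so no player went undefeated.

None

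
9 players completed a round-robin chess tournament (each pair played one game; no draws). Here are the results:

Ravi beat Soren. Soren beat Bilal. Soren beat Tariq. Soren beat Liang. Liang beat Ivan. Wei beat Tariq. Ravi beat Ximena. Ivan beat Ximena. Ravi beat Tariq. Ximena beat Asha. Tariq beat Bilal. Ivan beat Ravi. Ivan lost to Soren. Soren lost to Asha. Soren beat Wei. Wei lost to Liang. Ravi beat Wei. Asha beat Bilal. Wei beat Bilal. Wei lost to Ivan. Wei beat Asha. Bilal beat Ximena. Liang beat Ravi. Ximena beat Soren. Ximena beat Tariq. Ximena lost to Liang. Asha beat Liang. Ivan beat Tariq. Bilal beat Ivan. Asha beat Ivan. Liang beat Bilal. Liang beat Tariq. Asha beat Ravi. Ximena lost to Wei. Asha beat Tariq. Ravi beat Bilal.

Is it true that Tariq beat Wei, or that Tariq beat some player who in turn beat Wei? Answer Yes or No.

No

Tariq did not beat Wei directly.
Tariq beat Bilal, but each of them lost to Wei. No two-step path.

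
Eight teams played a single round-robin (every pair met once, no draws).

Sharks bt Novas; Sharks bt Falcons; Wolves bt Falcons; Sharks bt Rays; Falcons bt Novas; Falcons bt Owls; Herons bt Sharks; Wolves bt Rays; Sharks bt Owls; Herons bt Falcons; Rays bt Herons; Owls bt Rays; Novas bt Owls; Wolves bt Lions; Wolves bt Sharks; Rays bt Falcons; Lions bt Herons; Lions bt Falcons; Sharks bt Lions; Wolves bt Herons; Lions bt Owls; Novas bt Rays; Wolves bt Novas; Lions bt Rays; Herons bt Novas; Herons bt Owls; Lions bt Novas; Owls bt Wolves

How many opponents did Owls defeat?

Owls' results: beat Rays, Wolves; lost to Herons, Falcons, Novas, Sharks, Lions.
That is 2 wins.

2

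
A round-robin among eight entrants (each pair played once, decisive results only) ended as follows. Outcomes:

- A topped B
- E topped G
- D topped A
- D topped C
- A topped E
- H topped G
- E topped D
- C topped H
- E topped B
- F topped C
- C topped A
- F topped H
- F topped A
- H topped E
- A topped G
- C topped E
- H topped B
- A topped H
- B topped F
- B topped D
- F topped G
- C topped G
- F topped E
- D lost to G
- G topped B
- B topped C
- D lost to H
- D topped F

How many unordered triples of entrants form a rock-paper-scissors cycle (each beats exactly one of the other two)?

Win totals: A 4, B 3, C 4, D 3, E 3, F 5, G 2, H 4.
An entrant with w wins dominates both others in C(w,2) triples; summing gives 6 + 3 + 6 + 3 + 3 + 10 + 1 + 6 = 38 transitive triples.
Total triples C(8,3) = 56, so cyclic triples = 56 − 38 = 18.

18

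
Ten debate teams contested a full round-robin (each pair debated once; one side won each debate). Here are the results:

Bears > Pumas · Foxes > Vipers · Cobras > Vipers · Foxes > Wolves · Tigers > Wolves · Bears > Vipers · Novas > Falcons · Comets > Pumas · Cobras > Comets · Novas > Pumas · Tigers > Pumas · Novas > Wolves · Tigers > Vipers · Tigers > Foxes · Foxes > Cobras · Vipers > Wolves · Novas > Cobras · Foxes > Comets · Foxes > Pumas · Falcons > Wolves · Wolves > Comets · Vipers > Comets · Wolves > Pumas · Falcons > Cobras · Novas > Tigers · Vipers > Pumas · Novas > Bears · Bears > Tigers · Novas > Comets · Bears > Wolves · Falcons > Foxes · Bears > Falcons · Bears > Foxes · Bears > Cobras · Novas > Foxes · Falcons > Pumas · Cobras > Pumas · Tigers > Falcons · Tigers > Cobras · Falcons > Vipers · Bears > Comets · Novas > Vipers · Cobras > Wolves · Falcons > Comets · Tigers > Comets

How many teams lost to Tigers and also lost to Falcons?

6

Tigers beat: Falcons, Pumas, Wolves, Comets, Vipers, Cobras, Foxes.
Falcons beat: Pumas, Wolves, Comets, Vipers, Cobras, Foxes.
Both beat: Pumas, Wolves, Comets, Vipers, Cobras, Foxes — 6.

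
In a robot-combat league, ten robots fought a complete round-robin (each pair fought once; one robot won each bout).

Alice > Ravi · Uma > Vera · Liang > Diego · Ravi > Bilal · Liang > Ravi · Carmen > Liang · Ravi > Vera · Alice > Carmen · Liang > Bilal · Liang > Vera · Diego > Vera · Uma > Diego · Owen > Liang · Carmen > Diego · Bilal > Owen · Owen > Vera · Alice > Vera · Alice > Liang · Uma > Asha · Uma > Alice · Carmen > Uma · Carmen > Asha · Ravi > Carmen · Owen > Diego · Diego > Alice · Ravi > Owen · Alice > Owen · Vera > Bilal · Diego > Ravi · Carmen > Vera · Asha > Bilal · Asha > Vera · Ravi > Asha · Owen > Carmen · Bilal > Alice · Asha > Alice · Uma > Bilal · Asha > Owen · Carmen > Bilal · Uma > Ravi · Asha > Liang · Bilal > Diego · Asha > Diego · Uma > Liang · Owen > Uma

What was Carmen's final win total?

Carmen's results: beat Bilal, Liang, Asha, Vera, Uma, Diego; lost to Ravi, Alice, Owen.
That is 6 wins.

6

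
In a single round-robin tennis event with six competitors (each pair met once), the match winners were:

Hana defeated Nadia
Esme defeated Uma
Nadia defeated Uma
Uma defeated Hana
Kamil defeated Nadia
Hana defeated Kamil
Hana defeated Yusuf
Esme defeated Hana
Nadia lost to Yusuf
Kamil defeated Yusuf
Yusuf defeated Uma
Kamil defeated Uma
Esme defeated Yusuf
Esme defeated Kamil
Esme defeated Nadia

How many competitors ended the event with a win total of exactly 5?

Win totals: Uma 1, Nadia 1, Esme 5, Kamil 3, Yusuf 2, Hana 3.
Exactly 5: Esme — 1 competitor.

1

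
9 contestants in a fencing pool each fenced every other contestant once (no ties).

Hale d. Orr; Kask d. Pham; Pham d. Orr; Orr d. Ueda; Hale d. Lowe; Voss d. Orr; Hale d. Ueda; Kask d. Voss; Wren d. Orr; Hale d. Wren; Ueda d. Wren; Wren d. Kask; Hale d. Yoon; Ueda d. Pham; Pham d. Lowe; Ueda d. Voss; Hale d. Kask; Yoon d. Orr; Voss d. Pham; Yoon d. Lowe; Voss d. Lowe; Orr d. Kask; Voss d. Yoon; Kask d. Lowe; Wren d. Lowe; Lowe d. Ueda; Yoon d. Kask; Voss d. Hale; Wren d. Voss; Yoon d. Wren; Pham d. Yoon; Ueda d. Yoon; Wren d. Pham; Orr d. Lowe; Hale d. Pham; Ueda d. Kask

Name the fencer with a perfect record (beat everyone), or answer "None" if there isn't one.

None

Highest win total is Hale with 7 (out of 8 possible).
Hale lost to Voss, so no fencer went undefeated.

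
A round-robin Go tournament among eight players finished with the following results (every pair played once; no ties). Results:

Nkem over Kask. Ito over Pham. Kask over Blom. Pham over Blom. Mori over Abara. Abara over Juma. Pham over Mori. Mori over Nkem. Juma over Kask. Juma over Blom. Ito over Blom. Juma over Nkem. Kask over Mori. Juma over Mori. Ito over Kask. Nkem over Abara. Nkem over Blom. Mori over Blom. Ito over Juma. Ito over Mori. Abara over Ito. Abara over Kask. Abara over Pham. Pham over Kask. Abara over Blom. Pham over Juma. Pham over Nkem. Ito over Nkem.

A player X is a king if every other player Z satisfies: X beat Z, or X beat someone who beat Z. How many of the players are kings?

4

Juma cannot reach Pham, Ito in two steps.
Blom cannot reach Juma, Pham, Abara, Mori, Kask, Ito, Nkem in two steps.
Pham cannot reach Ito in two steps.
Abara reaches everyone (king).
Mori reaches everyone (king).
Kask cannot reach Juma, Pham, Ito in two steps.
Ito reaches everyone (king).
Nkem reaches everyone (king).
Kings: Abara, Mori, Ito, Nkem — 4.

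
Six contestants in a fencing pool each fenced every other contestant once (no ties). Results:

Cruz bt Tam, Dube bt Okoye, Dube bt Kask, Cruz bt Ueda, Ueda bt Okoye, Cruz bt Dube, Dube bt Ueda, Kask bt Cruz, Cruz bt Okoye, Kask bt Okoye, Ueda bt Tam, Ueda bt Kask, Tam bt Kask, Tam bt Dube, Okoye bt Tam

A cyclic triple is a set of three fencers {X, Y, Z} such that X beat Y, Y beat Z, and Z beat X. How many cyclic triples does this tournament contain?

6

Win totals: Kask 2, Ueda 3, Okoye 1, Dube 3, Cruz 4, Tam 2.
A fencer with w wins dominates both others in C(w,2) triples; summing gives 1 + 3 + 0 + 3 + 6 + 1 = 14 transitive triples.
Total triples C(6,3) = 20, so cyclic triples = 20 − 14 = 6.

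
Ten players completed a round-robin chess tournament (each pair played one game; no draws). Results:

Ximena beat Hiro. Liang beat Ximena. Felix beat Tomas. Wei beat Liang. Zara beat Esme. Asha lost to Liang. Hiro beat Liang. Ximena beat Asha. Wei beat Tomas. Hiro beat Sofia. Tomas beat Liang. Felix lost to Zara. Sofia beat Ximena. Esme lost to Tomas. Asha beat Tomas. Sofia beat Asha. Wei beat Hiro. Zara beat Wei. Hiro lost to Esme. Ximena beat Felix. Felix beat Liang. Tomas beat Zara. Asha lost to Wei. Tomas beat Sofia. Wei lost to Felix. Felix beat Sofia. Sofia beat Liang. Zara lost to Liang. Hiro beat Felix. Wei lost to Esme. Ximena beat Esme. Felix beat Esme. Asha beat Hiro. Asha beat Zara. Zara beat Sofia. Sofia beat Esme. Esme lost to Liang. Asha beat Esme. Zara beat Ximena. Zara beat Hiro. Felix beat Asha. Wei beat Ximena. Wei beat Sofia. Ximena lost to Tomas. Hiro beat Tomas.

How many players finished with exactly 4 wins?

Win totals: Liang 4, Hiro 4, Felix 6, Esme 2, Wei 6, Zara 6, Tomas 5, Asha 4, Sofia 4, Ximena 4.
Exactly 4: Liang, Hiro, Asha, Sofia, Ximena — 5 players.

5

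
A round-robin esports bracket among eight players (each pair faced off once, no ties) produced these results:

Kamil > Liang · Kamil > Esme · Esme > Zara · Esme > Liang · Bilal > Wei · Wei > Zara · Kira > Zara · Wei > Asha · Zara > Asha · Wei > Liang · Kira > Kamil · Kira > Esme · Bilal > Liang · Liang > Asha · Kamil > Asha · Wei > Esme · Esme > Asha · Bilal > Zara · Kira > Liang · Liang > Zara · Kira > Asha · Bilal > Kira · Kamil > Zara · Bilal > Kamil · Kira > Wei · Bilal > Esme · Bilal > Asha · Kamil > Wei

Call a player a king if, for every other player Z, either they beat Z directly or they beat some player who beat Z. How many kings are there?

1

Zara cannot reach Wei, Kira, Bilal, Kamil, Esme, Liang in two steps.
Wei cannot reach Kira, Bilal, Kamil in two steps.
Kira cannot reach Bilal in two steps.
Bilal reaches everyone (king).
Kamil cannot reach Kira, Bilal in two steps.
Esme cannot reach Wei, Kira, Bilal, Kamil in two steps.
Asha cannot reach Zara, Wei, Kira, Bilal, Kamil, Esme, Liang in two steps.
Liang cannot reach Wei, Kira, Bilal, Kamil, Esme in two steps.
Kings: Bilal — 1.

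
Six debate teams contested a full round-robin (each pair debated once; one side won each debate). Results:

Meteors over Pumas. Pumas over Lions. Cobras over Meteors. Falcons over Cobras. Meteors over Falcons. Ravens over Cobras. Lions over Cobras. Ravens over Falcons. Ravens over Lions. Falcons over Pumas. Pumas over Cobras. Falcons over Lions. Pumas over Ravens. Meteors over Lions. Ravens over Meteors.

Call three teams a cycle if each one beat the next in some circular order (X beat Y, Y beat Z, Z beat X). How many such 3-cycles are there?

Win totals: Ravens 4, Pumas 3, Falcons 3, Cobras 1, Meteors 3, Lions 1.
A team with w wins dominates both others in C(w,2) triples; summing gives 6 + 3 + 3 + 0 + 3 + 0 = 15 transitive triples.
Total triples C(6,3) = 20, so cyclic triples = 20 − 15 = 5.

5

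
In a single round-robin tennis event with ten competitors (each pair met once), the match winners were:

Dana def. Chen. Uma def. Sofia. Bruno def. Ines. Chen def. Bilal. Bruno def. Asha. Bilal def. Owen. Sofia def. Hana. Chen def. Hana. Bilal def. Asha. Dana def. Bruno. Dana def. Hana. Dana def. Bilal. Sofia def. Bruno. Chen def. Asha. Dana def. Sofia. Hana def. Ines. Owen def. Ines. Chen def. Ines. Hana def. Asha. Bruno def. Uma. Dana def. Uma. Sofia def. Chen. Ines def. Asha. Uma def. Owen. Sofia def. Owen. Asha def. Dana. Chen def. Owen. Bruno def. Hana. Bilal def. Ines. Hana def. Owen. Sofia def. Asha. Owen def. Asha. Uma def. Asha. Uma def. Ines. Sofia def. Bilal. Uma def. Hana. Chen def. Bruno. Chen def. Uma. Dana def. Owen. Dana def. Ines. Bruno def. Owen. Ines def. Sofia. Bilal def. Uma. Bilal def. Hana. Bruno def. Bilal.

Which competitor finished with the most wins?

Dana

Win totals: Asha 1, Sofia 6, Uma 5, Owen 2, Hana 3, Ines 2, Bilal 5, Bruno 6, Dana 8, Chen 7.
Dana leads with 8 wins (next highest: 7).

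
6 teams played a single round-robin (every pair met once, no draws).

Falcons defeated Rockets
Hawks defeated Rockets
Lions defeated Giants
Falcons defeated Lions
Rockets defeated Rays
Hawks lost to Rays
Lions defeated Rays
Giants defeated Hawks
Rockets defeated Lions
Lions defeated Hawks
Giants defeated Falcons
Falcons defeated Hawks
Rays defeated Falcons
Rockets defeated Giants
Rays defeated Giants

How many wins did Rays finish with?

Rays' results: beat Falcons, Hawks, Giants; lost to Lions, Rockets.
That is 3 wins.

3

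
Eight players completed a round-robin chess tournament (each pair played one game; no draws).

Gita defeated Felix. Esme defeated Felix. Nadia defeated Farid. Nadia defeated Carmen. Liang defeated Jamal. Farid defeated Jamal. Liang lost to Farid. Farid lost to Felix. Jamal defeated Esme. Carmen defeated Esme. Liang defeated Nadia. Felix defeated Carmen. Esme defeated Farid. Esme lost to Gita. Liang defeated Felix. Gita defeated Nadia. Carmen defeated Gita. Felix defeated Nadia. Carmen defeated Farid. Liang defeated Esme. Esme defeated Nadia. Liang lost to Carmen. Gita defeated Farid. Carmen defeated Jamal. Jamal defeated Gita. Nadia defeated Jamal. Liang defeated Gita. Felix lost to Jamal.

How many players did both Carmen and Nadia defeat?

2

Carmen beat: Farid, Gita, Liang, Jamal, Esme.
Nadia beat: Farid, Carmen, Jamal.
Both beat: Farid, Jamal — 2.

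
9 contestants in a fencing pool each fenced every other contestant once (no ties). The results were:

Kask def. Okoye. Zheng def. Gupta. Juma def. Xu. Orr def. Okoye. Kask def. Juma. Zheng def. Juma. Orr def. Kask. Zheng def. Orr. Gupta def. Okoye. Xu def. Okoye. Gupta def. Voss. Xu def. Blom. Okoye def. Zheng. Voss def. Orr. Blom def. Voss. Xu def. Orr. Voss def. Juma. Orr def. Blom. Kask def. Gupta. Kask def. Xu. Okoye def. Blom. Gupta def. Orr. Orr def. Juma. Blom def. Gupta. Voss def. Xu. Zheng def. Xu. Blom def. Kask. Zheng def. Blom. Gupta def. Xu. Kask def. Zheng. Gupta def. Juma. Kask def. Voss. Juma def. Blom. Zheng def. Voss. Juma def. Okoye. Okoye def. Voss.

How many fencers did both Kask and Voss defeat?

2

Kask beat: Juma, Voss, Zheng, Gupta, Okoye, Xu.
Voss beat: Juma, Orr, Xu.
Both beat: Juma, Xu — 2.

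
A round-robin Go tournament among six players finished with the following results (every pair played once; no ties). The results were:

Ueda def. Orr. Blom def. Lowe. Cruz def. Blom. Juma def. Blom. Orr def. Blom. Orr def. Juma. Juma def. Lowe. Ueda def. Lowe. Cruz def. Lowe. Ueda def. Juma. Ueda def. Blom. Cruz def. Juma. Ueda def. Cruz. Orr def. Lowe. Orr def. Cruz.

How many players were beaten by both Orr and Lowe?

Orr beat: Cruz, Lowe, Blom, Juma.
Lowe beat: no one.
No one was beaten by both.

0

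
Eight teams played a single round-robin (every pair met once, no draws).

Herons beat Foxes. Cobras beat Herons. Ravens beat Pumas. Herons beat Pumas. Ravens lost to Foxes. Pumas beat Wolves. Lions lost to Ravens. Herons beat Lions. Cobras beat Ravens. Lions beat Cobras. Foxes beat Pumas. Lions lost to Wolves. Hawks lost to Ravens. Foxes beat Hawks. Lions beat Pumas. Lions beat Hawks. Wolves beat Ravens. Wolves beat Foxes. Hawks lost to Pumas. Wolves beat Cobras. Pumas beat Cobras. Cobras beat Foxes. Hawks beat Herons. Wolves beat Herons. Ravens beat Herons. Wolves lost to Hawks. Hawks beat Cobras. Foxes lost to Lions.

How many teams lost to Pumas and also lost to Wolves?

Pumas beat: Hawks, Wolves, Cobras.
Wolves beat: Lions, Foxes, Ravens, Cobras, Herons.
Both beat: Cobras — 1.

1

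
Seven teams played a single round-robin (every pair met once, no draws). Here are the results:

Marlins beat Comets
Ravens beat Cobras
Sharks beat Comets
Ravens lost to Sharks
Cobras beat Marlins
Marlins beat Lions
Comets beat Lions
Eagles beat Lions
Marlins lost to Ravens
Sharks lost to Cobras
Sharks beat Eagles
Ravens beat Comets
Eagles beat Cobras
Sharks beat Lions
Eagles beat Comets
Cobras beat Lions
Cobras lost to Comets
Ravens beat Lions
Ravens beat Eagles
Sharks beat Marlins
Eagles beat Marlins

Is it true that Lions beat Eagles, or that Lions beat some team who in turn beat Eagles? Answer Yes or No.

No

Lions did not beat Eagles directly.
Lions beat no one, so there is no intermediate team.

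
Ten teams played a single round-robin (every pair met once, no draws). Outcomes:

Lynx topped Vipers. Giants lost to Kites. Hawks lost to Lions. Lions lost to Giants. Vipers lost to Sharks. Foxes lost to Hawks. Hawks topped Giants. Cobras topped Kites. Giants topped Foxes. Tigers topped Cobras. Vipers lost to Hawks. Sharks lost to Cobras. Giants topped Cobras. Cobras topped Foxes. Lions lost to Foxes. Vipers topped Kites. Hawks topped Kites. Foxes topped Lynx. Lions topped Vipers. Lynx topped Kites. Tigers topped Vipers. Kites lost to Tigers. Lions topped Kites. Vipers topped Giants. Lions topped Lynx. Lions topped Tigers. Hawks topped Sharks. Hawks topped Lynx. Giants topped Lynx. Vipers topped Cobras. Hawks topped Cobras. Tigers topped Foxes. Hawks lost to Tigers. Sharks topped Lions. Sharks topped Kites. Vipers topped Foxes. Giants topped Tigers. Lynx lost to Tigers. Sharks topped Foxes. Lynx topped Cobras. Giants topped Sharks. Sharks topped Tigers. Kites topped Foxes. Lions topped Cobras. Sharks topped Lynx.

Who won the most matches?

Hawks

Win totals: Hawks 7, Sharks 6, Giants 6, Kites 2, Cobras 3, Vipers 4, Tigers 6, Lynx 3, Lions 6, Foxes 2.
Hawks leads with 7 wins (next highest: 6).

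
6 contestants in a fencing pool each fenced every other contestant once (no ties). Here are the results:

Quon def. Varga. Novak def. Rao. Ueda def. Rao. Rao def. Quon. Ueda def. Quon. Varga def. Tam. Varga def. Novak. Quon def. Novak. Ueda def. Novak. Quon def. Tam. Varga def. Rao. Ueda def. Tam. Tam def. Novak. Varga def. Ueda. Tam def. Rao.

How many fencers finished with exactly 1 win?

Win totals: Rao 1, Tam 2, Varga 4, Novak 1, Ueda 4, Quon 3.
Exactly 1: Rao, Novak — 2 fencers.

2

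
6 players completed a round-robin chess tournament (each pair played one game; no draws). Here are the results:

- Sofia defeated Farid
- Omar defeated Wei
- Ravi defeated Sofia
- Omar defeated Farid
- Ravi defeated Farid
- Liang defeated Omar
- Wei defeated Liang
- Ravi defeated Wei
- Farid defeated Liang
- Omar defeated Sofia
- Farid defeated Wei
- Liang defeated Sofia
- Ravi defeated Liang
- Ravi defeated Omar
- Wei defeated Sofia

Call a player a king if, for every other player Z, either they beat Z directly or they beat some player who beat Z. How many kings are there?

Ravi reaches everyone (king).
Sofia cannot reach Ravi, Omar in two steps.
Farid cannot reach Ravi in two steps.
Wei cannot reach Ravi in two steps.
Liang cannot reach Ravi in two steps.
Omar cannot reach Ravi in two steps.
Kings: Ravi — 1.

1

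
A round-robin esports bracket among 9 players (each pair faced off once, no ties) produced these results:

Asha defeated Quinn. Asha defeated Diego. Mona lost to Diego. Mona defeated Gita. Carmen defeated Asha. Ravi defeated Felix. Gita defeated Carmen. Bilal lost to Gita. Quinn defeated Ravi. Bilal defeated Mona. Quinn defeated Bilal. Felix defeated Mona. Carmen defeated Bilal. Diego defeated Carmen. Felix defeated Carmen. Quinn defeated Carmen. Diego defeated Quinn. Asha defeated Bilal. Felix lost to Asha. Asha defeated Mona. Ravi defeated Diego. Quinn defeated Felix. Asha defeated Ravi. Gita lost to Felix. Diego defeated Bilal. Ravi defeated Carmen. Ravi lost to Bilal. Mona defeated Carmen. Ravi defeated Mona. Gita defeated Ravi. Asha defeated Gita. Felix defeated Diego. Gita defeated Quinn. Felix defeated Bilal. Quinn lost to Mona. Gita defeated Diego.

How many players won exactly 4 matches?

Win totals: Ravi 4, Gita 5, Carmen 2, Diego 4, Asha 7, Quinn 4, Mona 3, Bilal 2, Felix 5.
Exactly 4: Ravi, Diego, Quinn — 3 players.

3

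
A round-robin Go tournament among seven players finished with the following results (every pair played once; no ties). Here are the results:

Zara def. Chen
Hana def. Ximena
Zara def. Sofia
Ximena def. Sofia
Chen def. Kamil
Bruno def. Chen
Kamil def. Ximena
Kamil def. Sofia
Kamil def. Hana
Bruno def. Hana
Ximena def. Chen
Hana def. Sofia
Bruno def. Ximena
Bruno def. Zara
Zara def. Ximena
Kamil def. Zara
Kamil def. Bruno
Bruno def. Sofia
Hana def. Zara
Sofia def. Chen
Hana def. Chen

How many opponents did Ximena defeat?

2

Ximena's results: beat Sofia, Chen; lost to Hana, Zara, Bruno, Kamil.
That is 2 wins.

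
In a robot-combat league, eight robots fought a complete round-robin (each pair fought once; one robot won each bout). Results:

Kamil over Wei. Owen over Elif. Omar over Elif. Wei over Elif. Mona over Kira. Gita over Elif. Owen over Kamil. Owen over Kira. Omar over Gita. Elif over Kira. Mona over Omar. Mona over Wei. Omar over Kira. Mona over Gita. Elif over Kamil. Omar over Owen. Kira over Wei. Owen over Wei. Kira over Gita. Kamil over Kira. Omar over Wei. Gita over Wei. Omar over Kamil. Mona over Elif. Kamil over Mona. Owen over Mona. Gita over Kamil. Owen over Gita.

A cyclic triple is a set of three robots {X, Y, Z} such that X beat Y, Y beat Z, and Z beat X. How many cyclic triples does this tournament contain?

Win totals: Mona 5, Elif 2, Wei 1, Kamil 3, Gita 3, Omar 6, Owen 6, Kira 2.
A robot with w wins dominates both others in C(w,2) triples; summing gives 10 + 1 + 0 + 3 + 3 + 15 + 15 + 1 = 48 transitive triples.
Total triples C(8,3) = 56, so cyclic triples = 56 − 48 = 8.

8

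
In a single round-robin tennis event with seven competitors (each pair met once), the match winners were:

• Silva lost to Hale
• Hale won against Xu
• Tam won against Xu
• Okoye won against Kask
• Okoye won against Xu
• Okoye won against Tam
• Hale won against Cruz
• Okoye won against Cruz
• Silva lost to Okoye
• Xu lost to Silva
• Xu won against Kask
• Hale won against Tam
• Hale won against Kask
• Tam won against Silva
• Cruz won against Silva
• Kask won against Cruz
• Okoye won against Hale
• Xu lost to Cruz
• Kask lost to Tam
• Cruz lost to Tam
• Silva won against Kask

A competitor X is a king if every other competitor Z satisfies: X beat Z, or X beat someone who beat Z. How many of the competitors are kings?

1

Kask cannot reach Hale, Tam, Okoye in two steps.
Silva cannot reach Hale, Tam, Okoye in two steps.
Hale cannot reach Okoye in two steps.
Cruz cannot reach Hale, Tam, Okoye in two steps.
Tam cannot reach Hale, Okoye in two steps.
Xu cannot reach Silva, Hale, Tam, Okoye in two steps.
Okoye reaches everyone (king).
Kings: Okoye — 1.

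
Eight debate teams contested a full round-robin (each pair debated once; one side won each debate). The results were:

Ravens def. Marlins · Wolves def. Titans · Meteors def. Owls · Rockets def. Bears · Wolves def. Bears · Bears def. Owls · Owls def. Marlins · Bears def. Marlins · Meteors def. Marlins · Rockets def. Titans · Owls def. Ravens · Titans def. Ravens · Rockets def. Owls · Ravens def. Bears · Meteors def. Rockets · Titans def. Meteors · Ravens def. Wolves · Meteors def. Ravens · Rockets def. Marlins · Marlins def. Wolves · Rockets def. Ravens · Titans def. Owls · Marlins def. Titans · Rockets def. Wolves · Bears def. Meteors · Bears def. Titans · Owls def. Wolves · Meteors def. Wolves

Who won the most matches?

Win totals: Owls 3, Bears 4, Meteors 5, Marlins 2, Rockets 6, Ravens 3, Titans 3, Wolves 2.
Rockets leads with 6 wins (next highest: 5).

Rockets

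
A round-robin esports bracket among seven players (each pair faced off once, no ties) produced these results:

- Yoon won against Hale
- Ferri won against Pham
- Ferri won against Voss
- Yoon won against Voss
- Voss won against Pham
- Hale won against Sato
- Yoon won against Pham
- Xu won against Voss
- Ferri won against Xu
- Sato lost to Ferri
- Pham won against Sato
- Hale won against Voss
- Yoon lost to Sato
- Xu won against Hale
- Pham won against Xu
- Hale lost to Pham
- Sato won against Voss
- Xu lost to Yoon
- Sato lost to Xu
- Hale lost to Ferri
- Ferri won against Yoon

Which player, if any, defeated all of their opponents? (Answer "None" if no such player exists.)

Ferri has 6 wins out of 6 opponents — a perfect record.

Ferri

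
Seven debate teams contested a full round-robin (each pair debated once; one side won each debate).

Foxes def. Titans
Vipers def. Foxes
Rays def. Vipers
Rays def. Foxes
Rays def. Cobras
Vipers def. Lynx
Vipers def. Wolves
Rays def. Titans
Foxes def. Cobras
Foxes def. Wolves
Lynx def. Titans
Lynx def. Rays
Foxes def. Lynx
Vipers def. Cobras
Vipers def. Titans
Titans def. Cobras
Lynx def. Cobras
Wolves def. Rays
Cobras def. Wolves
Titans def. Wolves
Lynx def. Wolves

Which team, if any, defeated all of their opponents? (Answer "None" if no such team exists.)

Highest win total is Vipers with 5 (out of 6 possible).
Vipers lost to Rays, so no team went undefeated.

None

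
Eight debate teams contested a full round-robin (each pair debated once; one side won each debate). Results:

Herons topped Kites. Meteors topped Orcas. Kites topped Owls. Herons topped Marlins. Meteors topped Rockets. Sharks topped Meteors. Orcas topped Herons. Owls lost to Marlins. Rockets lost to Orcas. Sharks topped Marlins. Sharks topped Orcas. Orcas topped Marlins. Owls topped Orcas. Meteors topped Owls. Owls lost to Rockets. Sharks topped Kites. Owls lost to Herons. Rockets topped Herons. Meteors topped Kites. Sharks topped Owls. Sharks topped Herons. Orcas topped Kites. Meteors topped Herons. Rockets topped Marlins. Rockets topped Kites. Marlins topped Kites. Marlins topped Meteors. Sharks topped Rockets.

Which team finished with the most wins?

Sharks

Win totals: Owls 1, Sharks 7, Marlins 3, Meteors 5, Herons 3, Orcas 4, Kites 1, Rockets 4.
Sharks leads with 7 wins (next highest: 5).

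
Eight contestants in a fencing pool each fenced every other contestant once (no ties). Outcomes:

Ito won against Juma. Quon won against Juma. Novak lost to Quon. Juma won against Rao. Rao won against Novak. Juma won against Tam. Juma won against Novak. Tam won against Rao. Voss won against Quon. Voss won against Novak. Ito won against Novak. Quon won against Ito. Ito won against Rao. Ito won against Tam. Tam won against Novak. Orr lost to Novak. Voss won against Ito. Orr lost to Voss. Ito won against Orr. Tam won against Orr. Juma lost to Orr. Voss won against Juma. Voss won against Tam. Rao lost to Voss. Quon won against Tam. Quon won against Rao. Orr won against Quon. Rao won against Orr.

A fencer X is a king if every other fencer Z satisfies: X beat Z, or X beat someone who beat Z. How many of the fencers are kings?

Ito cannot reach Voss in two steps.
Tam cannot reach Ito, Voss in two steps.
Quon cannot reach Voss in two steps.
Voss reaches everyone (king).
Rao cannot reach Ito, Tam, Voss in two steps.
Juma cannot reach Ito, Quon, Voss in two steps.
Orr cannot reach Voss in two steps.
Novak cannot reach Ito, Tam, Voss, Rao in two steps.
Kings: Voss — 1.

1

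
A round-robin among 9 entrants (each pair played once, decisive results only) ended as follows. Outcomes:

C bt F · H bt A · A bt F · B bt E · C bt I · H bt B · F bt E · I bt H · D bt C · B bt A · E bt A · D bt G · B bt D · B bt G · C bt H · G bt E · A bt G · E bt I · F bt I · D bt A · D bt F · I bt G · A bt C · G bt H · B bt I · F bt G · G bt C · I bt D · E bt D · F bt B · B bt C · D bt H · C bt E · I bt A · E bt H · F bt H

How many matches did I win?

4

I's results: beat A, D, G, H; lost to B, C, E, F.
That is 4 wins.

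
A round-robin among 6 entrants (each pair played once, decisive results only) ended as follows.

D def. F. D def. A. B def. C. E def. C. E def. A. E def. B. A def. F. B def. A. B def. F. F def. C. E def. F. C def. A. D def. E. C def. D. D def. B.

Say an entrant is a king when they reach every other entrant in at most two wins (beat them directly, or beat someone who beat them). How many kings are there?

A cannot reach B, D, E in two steps.
B cannot reach E in two steps.
C reaches everyone (king).
D reaches everyone (king).
E reaches everyone (king).
F cannot reach B, E in two steps.
Kings: C, D, E — 3.

3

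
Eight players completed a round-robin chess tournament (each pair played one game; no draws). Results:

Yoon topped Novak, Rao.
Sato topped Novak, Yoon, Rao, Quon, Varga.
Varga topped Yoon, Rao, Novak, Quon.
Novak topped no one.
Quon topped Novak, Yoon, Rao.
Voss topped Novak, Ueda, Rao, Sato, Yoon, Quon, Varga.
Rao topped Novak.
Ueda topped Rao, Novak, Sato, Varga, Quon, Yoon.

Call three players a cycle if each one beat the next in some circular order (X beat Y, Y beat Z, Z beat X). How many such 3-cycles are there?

Win totals: Quon 3, Voss 7, Novak 0, Yoon 2, Varga 4, Rao 1, Ueda 6, Sato 5.
A player with w wins dominates both others in C(w,2) triples; summing gives 3 + 21 + 0 + 1 + 6 + 0 + 15 + 10 = 56 transitive triples.
Total triples C(8,3) = 56, so cyclic triples = 56 − 56 = 0.

0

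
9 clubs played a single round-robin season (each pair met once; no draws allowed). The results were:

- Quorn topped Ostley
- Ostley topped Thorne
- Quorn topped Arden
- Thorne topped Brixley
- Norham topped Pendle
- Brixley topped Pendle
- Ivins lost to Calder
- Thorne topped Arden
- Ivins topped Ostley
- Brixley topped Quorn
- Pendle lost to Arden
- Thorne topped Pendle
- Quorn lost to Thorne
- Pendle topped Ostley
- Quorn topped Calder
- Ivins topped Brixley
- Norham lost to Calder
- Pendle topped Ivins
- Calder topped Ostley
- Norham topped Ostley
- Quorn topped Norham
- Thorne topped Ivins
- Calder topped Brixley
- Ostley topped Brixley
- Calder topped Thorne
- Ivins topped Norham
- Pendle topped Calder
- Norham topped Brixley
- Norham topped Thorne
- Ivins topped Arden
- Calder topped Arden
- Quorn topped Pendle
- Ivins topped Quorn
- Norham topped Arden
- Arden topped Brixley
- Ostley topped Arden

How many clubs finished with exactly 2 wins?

Win totals: Pendle 3, Brixley 2, Ivins 5, Thorne 5, Arden 2, Calder 6, Quorn 5, Ostley 3, Norham 5.
Exactly 2: Brixley, Arden — 2 clubs.

2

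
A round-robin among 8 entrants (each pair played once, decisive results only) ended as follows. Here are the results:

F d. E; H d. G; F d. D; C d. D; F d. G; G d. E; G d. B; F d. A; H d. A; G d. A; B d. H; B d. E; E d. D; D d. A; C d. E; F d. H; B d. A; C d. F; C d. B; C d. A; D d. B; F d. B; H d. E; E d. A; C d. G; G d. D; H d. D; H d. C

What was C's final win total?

6

C's results: beat A, B, D, E, F, G; lost to H.
That is 6 wins.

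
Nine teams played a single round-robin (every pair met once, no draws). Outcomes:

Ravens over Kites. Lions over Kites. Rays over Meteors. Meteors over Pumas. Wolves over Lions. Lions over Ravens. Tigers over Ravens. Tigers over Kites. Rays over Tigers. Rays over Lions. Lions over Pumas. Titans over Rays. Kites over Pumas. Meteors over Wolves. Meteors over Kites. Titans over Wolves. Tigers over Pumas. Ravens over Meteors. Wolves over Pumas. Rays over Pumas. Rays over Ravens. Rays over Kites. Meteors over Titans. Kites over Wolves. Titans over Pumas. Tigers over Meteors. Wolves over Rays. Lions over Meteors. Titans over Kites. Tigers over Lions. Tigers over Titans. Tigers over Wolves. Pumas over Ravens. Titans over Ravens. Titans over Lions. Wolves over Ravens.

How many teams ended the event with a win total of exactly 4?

Win totals: Ravens 2, Wolves 4, Tigers 7, Kites 2, Rays 6, Lions 4, Titans 6, Pumas 1, Meteors 4.
Exactly 4: Wolves, Lions, Meteors — 3 teams.

3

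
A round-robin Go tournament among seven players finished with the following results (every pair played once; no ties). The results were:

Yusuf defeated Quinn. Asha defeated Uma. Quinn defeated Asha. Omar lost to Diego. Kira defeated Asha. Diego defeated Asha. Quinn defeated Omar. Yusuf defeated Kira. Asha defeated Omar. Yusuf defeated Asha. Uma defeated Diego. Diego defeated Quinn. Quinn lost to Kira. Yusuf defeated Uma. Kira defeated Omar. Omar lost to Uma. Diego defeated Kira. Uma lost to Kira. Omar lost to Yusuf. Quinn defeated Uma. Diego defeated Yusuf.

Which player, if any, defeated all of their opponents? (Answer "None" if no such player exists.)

Highest win total is Yusuf with 5 (out of 6 possible).
Yusuf lost to Diego, so no player went undefeated.

None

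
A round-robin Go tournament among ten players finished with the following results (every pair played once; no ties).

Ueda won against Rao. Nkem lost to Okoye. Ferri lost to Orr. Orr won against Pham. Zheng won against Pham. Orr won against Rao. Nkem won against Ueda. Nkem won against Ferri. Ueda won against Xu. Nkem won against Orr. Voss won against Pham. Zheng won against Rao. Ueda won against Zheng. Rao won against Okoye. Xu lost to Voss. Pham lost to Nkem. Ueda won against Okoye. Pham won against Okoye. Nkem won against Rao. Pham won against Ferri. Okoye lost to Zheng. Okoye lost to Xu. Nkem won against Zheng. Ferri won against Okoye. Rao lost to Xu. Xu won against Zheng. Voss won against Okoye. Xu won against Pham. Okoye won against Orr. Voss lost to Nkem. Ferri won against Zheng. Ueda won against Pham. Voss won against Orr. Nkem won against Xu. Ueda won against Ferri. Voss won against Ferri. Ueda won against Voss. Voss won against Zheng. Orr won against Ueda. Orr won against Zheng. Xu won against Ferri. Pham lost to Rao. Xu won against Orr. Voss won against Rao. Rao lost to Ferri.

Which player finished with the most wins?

Win totals: Okoye 2, Voss 7, Rao 2, Nkem 8, Ferri 3, Zheng 3, Ueda 7, Orr 5, Pham 2, Xu 6.
Nkem leads with 8 wins (next highest: 7).

Nkem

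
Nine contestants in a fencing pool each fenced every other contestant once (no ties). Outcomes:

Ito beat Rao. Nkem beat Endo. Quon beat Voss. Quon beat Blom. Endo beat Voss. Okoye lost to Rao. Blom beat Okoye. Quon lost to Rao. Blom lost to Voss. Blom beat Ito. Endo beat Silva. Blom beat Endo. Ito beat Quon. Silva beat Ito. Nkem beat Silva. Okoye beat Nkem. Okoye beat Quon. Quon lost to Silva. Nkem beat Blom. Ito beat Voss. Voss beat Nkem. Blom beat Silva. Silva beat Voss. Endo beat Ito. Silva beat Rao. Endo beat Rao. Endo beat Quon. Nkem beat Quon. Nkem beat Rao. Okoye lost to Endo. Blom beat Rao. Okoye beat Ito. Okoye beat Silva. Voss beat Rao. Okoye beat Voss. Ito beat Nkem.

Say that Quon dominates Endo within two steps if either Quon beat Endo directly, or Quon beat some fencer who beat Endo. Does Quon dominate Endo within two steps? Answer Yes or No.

Yes

Quon did not beat Endo directly.
Quon beat Blom, Voss. Of those, Blom beat Endo.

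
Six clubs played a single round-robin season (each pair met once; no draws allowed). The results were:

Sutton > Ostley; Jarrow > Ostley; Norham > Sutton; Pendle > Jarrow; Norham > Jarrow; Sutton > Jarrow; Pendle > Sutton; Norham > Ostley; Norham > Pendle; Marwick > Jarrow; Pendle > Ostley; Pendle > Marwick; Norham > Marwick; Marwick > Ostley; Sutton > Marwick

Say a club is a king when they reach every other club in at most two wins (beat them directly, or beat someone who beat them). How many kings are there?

1

Ostley cannot reach Sutton, Norham, Jarrow, Marwick, Pendle in two steps.
Sutton cannot reach Norham, Pendle in two steps.
Norham reaches everyone (king).
Jarrow cannot reach Sutton, Norham, Marwick, Pendle in two steps.
Marwick cannot reach Sutton, Norham, Pendle in two steps.
Pendle cannot reach Norham in two steps.
Kings: Norham — 1.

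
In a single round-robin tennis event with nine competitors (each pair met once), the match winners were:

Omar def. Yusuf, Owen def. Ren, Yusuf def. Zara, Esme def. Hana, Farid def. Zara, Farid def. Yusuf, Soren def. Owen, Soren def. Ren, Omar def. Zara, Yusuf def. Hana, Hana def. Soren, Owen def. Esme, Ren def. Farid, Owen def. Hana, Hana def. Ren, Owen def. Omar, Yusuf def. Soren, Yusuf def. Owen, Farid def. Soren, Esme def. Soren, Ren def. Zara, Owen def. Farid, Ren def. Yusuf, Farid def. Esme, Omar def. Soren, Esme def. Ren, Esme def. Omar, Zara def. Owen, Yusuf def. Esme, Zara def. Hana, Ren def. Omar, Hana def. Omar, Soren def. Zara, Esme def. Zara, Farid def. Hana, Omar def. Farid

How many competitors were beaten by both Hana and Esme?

Hana beat: Ren, Omar, Soren.
Esme beat: Hana, Ren, Omar, Zara, Soren.
Both beat: Ren, Omar, Soren — 3.

3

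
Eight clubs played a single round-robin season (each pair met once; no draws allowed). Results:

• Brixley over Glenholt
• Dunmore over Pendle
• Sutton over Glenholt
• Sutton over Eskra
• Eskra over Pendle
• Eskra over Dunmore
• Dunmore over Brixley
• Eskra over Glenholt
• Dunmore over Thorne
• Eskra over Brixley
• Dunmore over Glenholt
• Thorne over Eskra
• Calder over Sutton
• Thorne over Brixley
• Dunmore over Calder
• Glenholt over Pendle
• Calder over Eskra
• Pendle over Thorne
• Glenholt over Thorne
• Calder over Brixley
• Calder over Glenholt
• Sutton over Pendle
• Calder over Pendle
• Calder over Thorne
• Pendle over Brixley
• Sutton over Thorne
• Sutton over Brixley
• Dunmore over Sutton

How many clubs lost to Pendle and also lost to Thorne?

Pendle beat: Thorne, Brixley.
Thorne beat: Brixley, Eskra.
Both beat: Brixley — 1.

1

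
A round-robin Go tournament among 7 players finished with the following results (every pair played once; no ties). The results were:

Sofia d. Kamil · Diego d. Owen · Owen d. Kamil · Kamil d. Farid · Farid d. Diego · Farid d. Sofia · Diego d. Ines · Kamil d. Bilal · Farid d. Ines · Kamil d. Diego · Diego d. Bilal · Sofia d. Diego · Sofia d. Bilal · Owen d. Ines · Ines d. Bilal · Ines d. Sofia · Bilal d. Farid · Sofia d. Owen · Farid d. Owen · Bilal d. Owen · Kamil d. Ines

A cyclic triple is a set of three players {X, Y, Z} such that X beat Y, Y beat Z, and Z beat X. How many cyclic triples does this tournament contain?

11

Win totals: Bilal 2, Farid 4, Sofia 4, Owen 2, Diego 3, Ines 2, Kamil 4.
A player with w wins dominates both others in C(w,2) triples; summing gives 1 + 6 + 6 + 1 + 3 + 1 + 6 = 24 transitive triples.
Total triples C(7,3) = 35, so cyclic triples = 35 − 24 = 11.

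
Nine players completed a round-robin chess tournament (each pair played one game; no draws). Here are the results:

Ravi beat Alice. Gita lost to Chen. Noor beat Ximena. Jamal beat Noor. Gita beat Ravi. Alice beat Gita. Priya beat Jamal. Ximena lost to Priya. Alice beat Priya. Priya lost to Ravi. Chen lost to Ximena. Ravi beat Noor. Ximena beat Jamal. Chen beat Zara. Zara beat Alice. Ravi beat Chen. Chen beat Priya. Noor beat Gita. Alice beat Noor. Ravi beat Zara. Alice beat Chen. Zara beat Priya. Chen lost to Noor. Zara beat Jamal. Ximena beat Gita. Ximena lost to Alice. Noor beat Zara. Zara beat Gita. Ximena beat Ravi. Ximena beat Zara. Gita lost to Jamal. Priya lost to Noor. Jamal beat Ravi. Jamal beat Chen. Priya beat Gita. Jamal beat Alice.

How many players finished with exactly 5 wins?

5

Win totals: Priya 3, Noor 5, Jamal 5, Ximena 5, Alice 5, Chen 3, Gita 1, Zara 4, Ravi 5.
Exactly 5: Noor, Jamal, Ximena, Alice, Ravi — 5 players.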